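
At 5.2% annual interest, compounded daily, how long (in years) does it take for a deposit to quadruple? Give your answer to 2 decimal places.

(1 + 0.000142466)^(365t) = 4.
365t = ln 4 / ln(1 + 0.000142466) ≈ 1.3863/0.000142456 ≈ 9731.4132.
t ≈ 26.6614.

26.66 years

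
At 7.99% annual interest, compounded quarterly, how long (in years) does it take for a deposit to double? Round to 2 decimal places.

8.76 years

(1 + 0.019975)^(4t) = 2.
4t = ln 2 / ln(1 + 0.019975) ≈ 0.69315/0.0197781 ≈ 35.0462.
t ≈ 8.7615.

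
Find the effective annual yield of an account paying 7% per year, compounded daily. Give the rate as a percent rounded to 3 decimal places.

One year is 365 periods at 0.000191781 each: (1 + 0.000191781)^365 ≈ 1.072501.
EAR = 1.072501 − 1 ≈ 7.25010%.

7.250%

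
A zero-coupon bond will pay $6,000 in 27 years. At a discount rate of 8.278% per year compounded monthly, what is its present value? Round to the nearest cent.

Growth factor = (1 + 0.08278/12)^324 ≈ 9.275589611.
P = 6,000/9.275589611 ≈ 646.8591.

$646.86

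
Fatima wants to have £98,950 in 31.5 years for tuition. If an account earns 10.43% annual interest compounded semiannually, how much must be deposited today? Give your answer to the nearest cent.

Periodic rate = 10.43%/2 = 0.05215; 63 periods.
P = 98,950/(1 + 0.05215)^63 ≈ 98,950/24.597589523 ≈ 4,022.7519.

£4,022.75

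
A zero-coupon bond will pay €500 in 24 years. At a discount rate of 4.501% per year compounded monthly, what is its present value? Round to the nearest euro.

€170

Periodic rate = 4.501%/12 = 0.00375083; 288 periods.
P = 500/(1 + 0.04501/12)^288 ≈ 500/2.93944019 ≈ 170.1004.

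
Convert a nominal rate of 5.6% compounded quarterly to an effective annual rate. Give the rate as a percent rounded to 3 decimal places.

5.719%

EAR = (1 + 5.6%/4)^4 − 1 = (1 + 0.014)^4 − 1.
(1 + 0.014)^4 ≈ 1.057187, so EAR ≈ 5.71870%.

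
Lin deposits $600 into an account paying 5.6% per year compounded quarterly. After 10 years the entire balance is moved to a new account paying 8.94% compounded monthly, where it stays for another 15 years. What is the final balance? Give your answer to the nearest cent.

After 10 years at 5.6%: 600 × 1.743886437 ≈ 1,046.3319.
Then 15 years at 8.94%: 1,046.3319 × 3.803909854 ≈ 3,980.1521.

$3,980.15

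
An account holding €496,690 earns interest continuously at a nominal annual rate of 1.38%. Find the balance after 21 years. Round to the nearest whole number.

A = P·e^(rt) = 496,690·e^(0.0138·21) = 496,690·e^0.2898.
e^0.2898 ≈ 1.33616022925, so A ≈ 663,657.4243.

€663,657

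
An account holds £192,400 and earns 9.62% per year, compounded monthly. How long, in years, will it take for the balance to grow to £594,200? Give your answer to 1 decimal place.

11.8 years

(1 + 0.00801667)^(12t) = 594,200/192,400 = 3.0884.
12t·ln(1 + 0.00801667) = ln(3.0884); 12t = 1.1276/0.0079847 ≈ 141.2250.
t ≈ 11.7687 years.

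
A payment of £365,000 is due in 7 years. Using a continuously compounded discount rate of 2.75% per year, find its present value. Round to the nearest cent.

P = A·e^(−rt) = 365,000·e^(−0.1925).
e^(−0.1925) ≈ 0.824894318204, so P ≈ 301,086.4261.

£301,086.43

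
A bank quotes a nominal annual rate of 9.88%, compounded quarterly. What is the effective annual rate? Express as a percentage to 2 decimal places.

EAR = (1 + 9.88%/4)^4 − 1 = (1 + 0.0247)^4 − 1.
(1 + 0.0247)^4 ≈ 1.102521, so EAR ≈ 10.25212%.

10.25%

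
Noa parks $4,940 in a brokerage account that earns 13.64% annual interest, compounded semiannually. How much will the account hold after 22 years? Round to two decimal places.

Growth factor = (1 + 0.0682)^44 ≈ 18.226918004.
A ≈ 4,940 × 18.226918004 ≈ 90,040.9749.

$90,040.97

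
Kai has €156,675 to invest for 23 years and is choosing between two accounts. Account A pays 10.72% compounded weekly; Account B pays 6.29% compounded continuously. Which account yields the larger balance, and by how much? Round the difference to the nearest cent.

Account A, by €1,173,752.30

A: (1 + 0.1072/52)^1196 ≈ 11.74070686881, so 156,675 × 11.74070686881 ≈ 1,839,475.2487.
B: e^(0.0629·23) = e^1.4467 ≈ 4.24906942441, so 156,675 × 4.24906942441 ≈ 665,722.9521.
Difference ≈ 1,173,752.2966 in favor of A.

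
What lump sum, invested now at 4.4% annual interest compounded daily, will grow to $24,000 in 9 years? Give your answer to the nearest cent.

Growth factor = (1 + 0.044/365)^3285 ≈ 1.4858338554.
P = 24,000/1.4858338554 ≈ 16,152.5462.

$16,152.55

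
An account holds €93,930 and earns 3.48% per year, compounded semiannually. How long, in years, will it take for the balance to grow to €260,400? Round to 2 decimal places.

29.56 years

(1 + 0.0174)^(2t) = 260,400/93,930 = 2.7723.
2t·ln(1 + 0.0174) = ln(2.7723); 2t = 1.0197/0.0172504 ≈ 59.1100.
t ≈ 29.5550 years.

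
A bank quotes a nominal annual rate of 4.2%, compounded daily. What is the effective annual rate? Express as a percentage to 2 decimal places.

4.29%

One year is 365 periods at 0.000115068 each: (1 + 0.000115068)^365 ≈ 1.042892.
EAR = 1.042892 − 1 ≈ 4.28920%.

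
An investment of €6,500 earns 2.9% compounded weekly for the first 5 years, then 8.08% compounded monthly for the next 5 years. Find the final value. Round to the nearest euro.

€11,239

Phase 1: 6,500·(1 + 0.029/52)^260 ≈ 7,513.9535.
Phase 2: 7,513.9535·(1 + 0.0808/12)^60 ≈ 11,239.2004.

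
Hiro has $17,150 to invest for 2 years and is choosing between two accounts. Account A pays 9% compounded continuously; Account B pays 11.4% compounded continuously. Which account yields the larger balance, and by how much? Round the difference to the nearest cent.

Account B, by $1,009.59

A: e^(0.09·2) = e^0.18 ≈ 1.1972173631, so 17,150 × 1.1972173631 ≈ 20,532.2778.
B: e^(0.114·2) = e^0.228 ≈ 1.2560853254, so 17,150 × 1.2560853254 ≈ 21,541.8633.
Difference ≈ 1,009.5856 in favor of B.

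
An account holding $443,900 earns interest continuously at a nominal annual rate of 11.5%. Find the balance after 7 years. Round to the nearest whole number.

A = P·e^(rt) = 443,900·e^(0.115·7) = 443,900·e^0.805.
e^0.805 ≈ 2.23669649882, so A ≈ 992,869.5758.

$992,870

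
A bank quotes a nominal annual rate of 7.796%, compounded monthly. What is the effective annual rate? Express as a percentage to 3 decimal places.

8.081%

EAR = (1 + 7.796%/12)^12 − 1 = (1 + 0.00649667)^12 − 1.
(1 + 0.00649667)^12 ≈ 1.080807, so EAR ≈ 8.08069%.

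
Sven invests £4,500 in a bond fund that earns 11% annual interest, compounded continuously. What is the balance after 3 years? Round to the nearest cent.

A = P·e^(rt) = 4,500·e^(0.11·3) = 4,500·e^0.33.
e^0.33 ≈ 1.390968128, so A ≈ 6,259.3566.

£6,259.36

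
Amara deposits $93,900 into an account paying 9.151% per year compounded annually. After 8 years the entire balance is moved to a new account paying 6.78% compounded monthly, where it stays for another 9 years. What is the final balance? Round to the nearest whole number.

$347,655

Phase 1: 93,900·(1 + 0.09151)^8 ≈ 189,185.2806.
Phase 2: 189,185.2806·(1 + 0.00565)^108 ≈ 347,654.6167.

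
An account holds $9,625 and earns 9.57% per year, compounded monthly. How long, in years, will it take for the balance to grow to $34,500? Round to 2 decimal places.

We need (1 + 0.007975)^(12t) = 3.5844, so 12t = ln 3.5844 / ln 1.007975 ≈ 160.7121.
t ≈ 160.7121/12 = 13.3927 years.

13.39 years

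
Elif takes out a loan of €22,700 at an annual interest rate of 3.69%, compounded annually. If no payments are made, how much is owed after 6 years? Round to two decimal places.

€28,212.86

Growth factor = (1 + 0.0369)^6 ≈ 1.2428572409.
A ≈ 22,700 × 1.2428572409 ≈ 28,212.8594.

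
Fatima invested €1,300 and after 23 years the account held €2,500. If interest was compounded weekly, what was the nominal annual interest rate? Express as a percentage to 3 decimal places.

2.844%

(1 + r/52)^1196 = 2,500/1,300 = 1.92308.
1 + r/52 = 1.92308^(1/1196) ≈ 1.000547, so r/52 ≈ 0.000546911.
r ≈ 52·0.000546911 = 2.84394%.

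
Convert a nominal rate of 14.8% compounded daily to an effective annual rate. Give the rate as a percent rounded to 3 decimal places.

15.948%

One year is 365 periods at 0.000405479 each: (1 + 0.000405479)^365 ≈ 1.159478.
EAR = 1.159478 − 1 ≈ 15.94781%.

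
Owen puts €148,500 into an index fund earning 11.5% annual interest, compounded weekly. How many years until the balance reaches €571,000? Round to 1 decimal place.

(1 + 0.00221154)^(52t) = 571,000/148,500 = 3.8451.
52t·ln(1 + 0.00221154) = ln(3.8451); 52t = 1.3468/0.0022091 ≈ 609.6629.
t ≈ 11.7243 years.

11.7 years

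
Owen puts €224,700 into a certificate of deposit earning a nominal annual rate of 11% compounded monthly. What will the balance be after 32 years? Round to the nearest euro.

€7,470,601

Growth factor = (1 + 0.11/12)^384 ≈ 33.24700162581.
A ≈ 224,700 × 33.24700162581 ≈ 7,470,601.2653.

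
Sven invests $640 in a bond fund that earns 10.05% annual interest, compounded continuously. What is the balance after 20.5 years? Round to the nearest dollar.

A = P·e^(rt) = 640·e^(0.1005·20.5) = 640·e^2.06025.
e^2.06025 ≈ 7.847931548, so A ≈ 5,022.6762.

$5,023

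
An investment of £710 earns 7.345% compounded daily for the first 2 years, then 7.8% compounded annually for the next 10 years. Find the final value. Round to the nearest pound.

Phase 1: 710·(1 + 0.07345/365)^730 ≈ 822.3369.
Phase 2: 822.3369·(1 + 0.078)^10 ≈ 1,742.7593.

£1,743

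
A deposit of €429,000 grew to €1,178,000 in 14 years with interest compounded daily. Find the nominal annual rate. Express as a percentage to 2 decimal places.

7.22%

The 5110-period growth factor is 1,178,000/429,000 = 2.74592.
r/365 = 2.74592^(1/5110) − 1 ≈ 0.000197694, so r ≈ 365·0.000197694 = 7.21583%.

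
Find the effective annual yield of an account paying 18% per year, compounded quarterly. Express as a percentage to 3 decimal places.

One year is 4 periods at 0.045 each: (1 + 0.045)^4 ≈ 1.192519.
EAR = 1.192519 − 1 ≈ 19.25186%.

19.252%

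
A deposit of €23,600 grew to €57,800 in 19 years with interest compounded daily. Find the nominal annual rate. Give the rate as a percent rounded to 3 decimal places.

(1 + r/365)^6935 = 57,800/23,600 = 2.44915.
1 + r/365 = 2.44915^(1/6935) ≈ 1.000129, so r/365 ≈ 0.000129171.
r ≈ 365·0.000129171 = 4.71474%.

4.715%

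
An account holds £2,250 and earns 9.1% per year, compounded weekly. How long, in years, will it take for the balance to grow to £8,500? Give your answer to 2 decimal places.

14.62 years

(1 + 0.00175)^(52t) = 8,500/2,250 = 3.7778.
52t·ln(1 + 0.00175) = ln(3.7778); 52t = 1.3291/0.00174847 ≈ 760.1706.
t ≈ 14.6187 years.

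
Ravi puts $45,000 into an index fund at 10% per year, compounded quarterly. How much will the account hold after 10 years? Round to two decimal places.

Periodic rate = 10%/4 = 0.025; periods = 4·10 = 40.
A = 45,000·(1 + 0.025)^40 ≈ 45,000·2.68506383839 ≈ 120,827.8727.

$120,827.87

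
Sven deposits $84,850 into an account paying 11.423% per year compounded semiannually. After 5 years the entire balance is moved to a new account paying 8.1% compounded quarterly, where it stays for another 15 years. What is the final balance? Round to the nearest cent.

$492,345.99

Phase 1: 84,850·(1 + 0.057115)^10 ≈ 147,868.0003.
Phase 2: 147,868.0003·(1 + 0.02025)^60 ≈ 492,345.9917.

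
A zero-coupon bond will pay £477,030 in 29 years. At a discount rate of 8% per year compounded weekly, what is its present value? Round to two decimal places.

£46,963.10

Periodic rate = 8%/52 = 0.00153846; 1508 periods.
P = 477,030/(1 + 0.08/52)^1508 ≈ 477,030/10.1575494062 ≈ 46,963.0992.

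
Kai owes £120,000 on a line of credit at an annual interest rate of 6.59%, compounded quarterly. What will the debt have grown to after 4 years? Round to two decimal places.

£155,857.78

Growth factor = (1 + 0.016475)^16 ≈ 1.29881479622.
A ≈ 120,000 × 1.29881479622 ≈ 155,857.7755.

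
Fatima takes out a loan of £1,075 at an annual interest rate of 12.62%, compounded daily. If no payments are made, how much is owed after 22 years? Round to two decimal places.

Periodic rate = 12.62%/365 = 0.000345753; periods = 365·22 = 8030.
A = 1,075·(1 + 0.1262/365)^8030 ≈ 1,075·16.053391501 ≈ 17,257.3959.

£17,257.40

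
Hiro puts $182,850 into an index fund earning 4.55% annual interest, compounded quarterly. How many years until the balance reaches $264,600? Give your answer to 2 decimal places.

We need (1 + 0.011375)^(4t) = 1.4471, so 4t = ln 1.4471 / ln 1.011375 ≈ 32.6726.
t ≈ 32.6726/4 = 8.1682 years.

8.17 years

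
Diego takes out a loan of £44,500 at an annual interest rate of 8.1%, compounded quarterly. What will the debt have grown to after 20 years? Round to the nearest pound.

Periodic rate = 8.1%/4 = 0.02025; periods = 4·20 = 80.
A = 44,500·(1 + 0.02025)^80 ≈ 44,500·4.97196743676 ≈ 221,252.5509.

£221,253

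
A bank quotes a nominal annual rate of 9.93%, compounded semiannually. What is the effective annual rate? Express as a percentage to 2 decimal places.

One year is 2 periods at 0.04965 each: (1 + 0.04965)^2 ≈ 1.101765.
EAR = 1.101765 − 1 ≈ 10.17651%.

10.18%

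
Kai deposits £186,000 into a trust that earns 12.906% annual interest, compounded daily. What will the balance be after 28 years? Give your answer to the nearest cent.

Growth factor = (1 + 0.12906/365)^10220 ≈ 37.07864775563.
A ≈ 186,000 × 37.07864775563 ≈ 6,896,628.4825.

£6,896,628.48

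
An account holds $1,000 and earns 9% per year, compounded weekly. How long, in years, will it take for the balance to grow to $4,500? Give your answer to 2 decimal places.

We need (1 + 0.00173077)^(52t) = 4.5, so 52t = ln 4.5 / ln 1.001731 ≈ 869.7743.
t ≈ 869.7743/52 = 16.7264 years.

16.73 years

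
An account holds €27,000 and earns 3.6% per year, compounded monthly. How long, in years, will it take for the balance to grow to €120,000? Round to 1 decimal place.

We need (1 + 0.003)^(12t) = 4.4444, so 12t = ln 4.4444 / ln 1.003 ≈ 497.9637.
t ≈ 497.9637/12 = 41.4970 years.

41.5 years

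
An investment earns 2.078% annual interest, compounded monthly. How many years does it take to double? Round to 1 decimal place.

33.4 years

(1 + 0.00173167)^(12t) = 2.
12t = ln 2 / ln(1 + 0.00173167) ≈ 0.69315/0.00173017 ≈ 400.6240.
t ≈ 33.3853.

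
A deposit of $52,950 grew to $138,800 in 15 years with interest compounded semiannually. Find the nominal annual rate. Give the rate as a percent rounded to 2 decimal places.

The 30-period growth factor is 138,800/52,950 = 2.62134.
r/2 = 2.62134^(1/30) − 1 ≈ 0.0326444, so r ≈ 2·0.0326444 = 6.52887%.

6.53%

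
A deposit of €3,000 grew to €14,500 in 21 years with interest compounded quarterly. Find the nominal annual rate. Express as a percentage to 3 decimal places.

7.573%

The 84-period growth factor is 14,500/3,000 = 4.83333.
r/4 = 4.83333^(1/84) − 1 ≈ 0.0189334, so r ≈ 4·0.0189334 = 7.57336%.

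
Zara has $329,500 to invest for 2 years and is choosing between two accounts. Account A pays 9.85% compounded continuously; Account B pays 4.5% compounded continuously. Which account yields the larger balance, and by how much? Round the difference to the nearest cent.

Account A growth factor: e^(0.0985·2) = e^0.197 ≈ 1.21774404071; balance ≈ 401,246.6614.
Account B growth factor: e^(0.045·2) = e^0.09 ≈ 1.09417428371; balance ≈ 360,530.4265.
Account A is larger by 40,716.2349.

Account A, by $40,716.23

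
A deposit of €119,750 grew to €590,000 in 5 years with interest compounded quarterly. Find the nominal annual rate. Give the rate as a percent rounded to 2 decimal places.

(1 + r/4)^20 = 590,000/119,750 = 4.92693.
1 + r/4 = 4.92693^(1/20) ≈ 1.083001, so r/4 ≈ 0.0830009.
r ≈ 4·0.0830009 = 33.20037%.

33.20%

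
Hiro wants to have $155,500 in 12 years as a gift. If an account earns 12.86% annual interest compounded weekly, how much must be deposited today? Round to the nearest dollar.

Growth factor = (1 + 0.1286/52)^624 ≈ 4.67063442742.
P = 155,500/4.67063442742 ≈ 33,293.1216.

$33,293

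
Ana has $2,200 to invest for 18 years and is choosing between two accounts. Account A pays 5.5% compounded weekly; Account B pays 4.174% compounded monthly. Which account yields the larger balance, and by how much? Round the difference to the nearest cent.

A: (1 + 0.055/52)^936 ≈ 2.689826817, so 2,200 × 2.689826817 ≈ 5,917.6190.
B: (1 + 0.04174/12)^216 ≈ 2.117034633, so 2,200 × 2.117034633 ≈ 4,657.4762.
Difference ≈ 1,260.1428 in favor of A.

Account A, by $1,260.14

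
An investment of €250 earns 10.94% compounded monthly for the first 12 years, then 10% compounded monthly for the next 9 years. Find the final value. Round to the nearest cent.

Phase 1: 250·(1 + 0.1094/12)^144 ≈ 923.6312.
Phase 2: 923.6312·(1 + 0.1/12)^108 ≈ 2,263.3099.

€2,263.31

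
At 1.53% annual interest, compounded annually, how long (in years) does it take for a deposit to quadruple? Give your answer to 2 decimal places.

(1 + 0.0153)^t = 4.
t = ln 4 / ln(1 + 0.0153) ≈ 1.3863/0.0151841 ≈ 91.2989.

91.30 years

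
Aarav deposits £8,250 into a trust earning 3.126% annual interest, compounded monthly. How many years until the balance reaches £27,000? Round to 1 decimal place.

38.0 years

(1 + 0.002605)^(12t) = 27,000/8,250 = 3.2727.
12t·ln(1 + 0.002605) = ln(3.2727); 12t = 1.1856/0.00260161 ≈ 455.7264.
t ≈ 37.9772 years.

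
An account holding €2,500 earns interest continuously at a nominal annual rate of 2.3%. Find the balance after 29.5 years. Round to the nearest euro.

€4,927

A = P·e^(rt) = 2,500·e^(0.023·29.5) = 2,500·e^0.6785.
e^0.6785 ≈ 1.970919135, so A ≈ 4,927.2978.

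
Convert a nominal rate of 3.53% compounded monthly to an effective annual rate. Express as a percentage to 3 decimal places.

3.588%

One year is 12 periods at 0.00294167 each: (1 + 0.00294167)^12 ≈ 1.035877.
EAR = 1.035877 − 1 ≈ 3.58768%.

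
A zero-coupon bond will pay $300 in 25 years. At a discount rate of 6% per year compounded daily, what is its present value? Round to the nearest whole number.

$67

Periodic rate = 6%/365 = 0.000164384; 9125 periods.
P = 300/(1 + 0.06/365)^9125 ≈ 300/4.48113663 ≈ 66.9473.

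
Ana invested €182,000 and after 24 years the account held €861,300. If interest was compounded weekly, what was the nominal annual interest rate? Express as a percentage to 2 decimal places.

6.48%

The 1248-period growth factor is 861,300/182,000 = 4.73242.
r/52 = 4.73242^(1/1248) − 1 ≈ 0.00124632, so r ≈ 52·0.00124632 = 6.48085%.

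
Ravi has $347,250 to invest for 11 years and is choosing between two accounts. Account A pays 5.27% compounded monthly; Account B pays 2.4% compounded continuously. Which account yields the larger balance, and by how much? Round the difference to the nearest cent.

Account A, by $167,065.37

Account A growth factor: (1 + 0.0527/12)^132 ≈ 1.78323795927; balance ≈ 619,229.3814.
Account B growth factor: e^(0.024·11) = e^0.264 ≈ 1.3021281963; balance ≈ 452,164.0162.
Account A is larger by 167,065.3652.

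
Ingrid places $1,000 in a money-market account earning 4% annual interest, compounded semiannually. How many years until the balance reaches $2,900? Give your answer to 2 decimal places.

26.88 years

We need (1 + 0.02)^(2t) = 2.9, so 2t = ln 2.9 / ln 1.02 ≈ 53.7661.
t ≈ 53.7661/2 = 26.8831 years.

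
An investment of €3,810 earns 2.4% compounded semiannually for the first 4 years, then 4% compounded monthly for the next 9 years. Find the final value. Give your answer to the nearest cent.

€6,004.20

After 4 years at 2.4%: 3,810 × 1.100130234 ≈ 4,191.4962.
Then 9 years at 4%: 4,191.4962 × 1.43247158 ≈ 6,004.1992.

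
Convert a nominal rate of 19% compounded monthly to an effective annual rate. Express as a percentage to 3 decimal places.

EAR = (1 + 19%/12)^12 − 1 = (1 + 0.0158333)^12 − 1.
(1 + 0.0158333)^12 ≈ 1.207451, so EAR ≈ 20.74510%.

20.745%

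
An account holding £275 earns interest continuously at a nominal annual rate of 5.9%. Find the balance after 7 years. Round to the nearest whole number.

£416

A = P·e^(rt) = 275·e^(0.059·7) = 275·e^0.413.
e^0.413 ≈ 1.51134503, so A ≈ 415.6199.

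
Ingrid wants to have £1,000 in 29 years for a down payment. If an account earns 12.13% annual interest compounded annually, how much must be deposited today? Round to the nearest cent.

£36.15

Growth factor = (1 + 0.1213)^29 ≈ 27.6651381.
P = 1,000/27.6651381 ≈ 36.1466.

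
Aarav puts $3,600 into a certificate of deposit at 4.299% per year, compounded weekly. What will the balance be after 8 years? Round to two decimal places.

Periodic rate = 4.299%/52 = 0.000826731; periods = 52·8 = 416.
A = 3,600·(1 + 0.04299/52)^416 ≈ 3,600·1.4102654 ≈ 5,076.9554.

$5,076.96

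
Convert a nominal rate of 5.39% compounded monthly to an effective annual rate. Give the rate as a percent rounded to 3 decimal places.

5.525%

One year is 12 periods at 0.00449167 each: (1 + 0.00449167)^12 ≈ 1.055252.
EAR = 1.055252 − 1 ≈ 5.52517%.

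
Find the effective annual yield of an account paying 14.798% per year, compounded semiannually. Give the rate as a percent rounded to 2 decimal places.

15.35%

One year is 2 periods at 0.07399 each: (1 + 0.07399)^2 ≈ 1.153455.
EAR = 1.153455 − 1 ≈ 15.34545%.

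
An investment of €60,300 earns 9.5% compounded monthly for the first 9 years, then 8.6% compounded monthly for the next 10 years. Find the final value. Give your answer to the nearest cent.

€332,918.75

Phase 1: 60,300·(1 + 0.095/12)^108 ≈ 141,311.3321.
Phase 2: 141,311.3321·(1 + 0.086/12)^120 ≈ 332,918.7491.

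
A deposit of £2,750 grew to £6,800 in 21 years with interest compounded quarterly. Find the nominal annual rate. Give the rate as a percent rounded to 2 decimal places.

4.33%

(1 + r/4)^84 = 6,800/2,750 = 2.47273.
1 + r/4 = 2.47273^(1/84) ≈ 1.010836, so r/4 ≈ 0.0108359.
r ≈ 4·0.0108359 = 4.33437%.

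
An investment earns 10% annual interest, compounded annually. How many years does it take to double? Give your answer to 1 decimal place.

(1 + 0.1)^t = 2.
t = ln 2 / ln(1 + 0.1) ≈ 0.69315/0.0953102 ≈ 7.2725.

7.3 years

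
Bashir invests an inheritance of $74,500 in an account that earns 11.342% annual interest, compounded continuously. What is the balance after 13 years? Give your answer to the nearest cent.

$325,466.37

A = P·e^(rt) = 74,500·e^(0.11342·13) = 74,500·e^1.47446.
e^1.47446 ≈ 4.36867605079, so A ≈ 325,466.3658.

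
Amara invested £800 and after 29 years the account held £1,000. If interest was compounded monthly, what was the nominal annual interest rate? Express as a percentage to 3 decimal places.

0.770%

The 348-period growth factor is 1,000/800 = 1.25.
r/12 = 1.25^(1/348) − 1 ≈ 0.000641423, so r ≈ 12·0.000641423 = 0.76971%.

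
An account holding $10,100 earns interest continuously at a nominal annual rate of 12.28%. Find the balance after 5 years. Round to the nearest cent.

A = P·e^(rt) = 10,100·e^(0.1228·5) = 10,100·e^0.614.
e^0.614 ≈ 1.8478078675, so A ≈ 18,662.8595.

$18,662.86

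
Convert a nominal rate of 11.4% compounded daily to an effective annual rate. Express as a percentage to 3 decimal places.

One year is 365 periods at 0.000312329 each: (1 + 0.000312329)^365 ≈ 1.120732.
EAR = 1.120732 − 1 ≈ 12.07322%.

12.073%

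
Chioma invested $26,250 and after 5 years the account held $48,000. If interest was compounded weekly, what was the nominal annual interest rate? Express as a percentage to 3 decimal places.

12.085%

(1 + r/52)^260 = 48,000/26,250 = 1.82857.
1 + r/52 = 1.82857^(1/260) ≈ 1.002324, so r/52 ≈ 0.00232398.
r ≈ 52·0.00232398 = 12.08472%.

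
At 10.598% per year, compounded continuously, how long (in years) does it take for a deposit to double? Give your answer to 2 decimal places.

e^(0.10598t) = 2, so 0.10598t = ln 2 ≈ 0.69315.
t ≈ 0.69315/0.10598 ≈ 6.5404.

6.54 years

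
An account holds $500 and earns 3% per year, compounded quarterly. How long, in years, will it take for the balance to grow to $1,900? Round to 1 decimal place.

44.7 years

We need (1 + 0.0075)^(4t) = 3.8, so 4t = ln 3.8 / ln 1.0075 ≈ 178.6668.
t ≈ 178.6668/4 = 44.6667 years.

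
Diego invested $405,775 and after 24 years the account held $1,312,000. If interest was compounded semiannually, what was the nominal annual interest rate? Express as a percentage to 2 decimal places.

The 48-period growth factor is 1,312,000/405,775 = 3.23332.
r/2 = 3.23332^(1/48) − 1 ≈ 0.0247494, so r ≈ 2·0.0247494 = 4.94988%.

4.95%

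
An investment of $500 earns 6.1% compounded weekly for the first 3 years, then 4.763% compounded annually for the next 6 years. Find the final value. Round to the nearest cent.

After 3 years at 6.1%: 500 × 1.20068562 ≈ 600.3428.
Then 6 years at 4.763%: 600.3428 × 1.32204902 ≈ 793.6826.

$793.68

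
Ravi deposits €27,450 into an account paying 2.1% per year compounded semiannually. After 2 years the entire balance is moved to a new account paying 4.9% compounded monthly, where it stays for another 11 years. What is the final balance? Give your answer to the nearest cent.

After 2 years at 2.1%: 27,450 × 1.0426661427 ≈ 28,621.1856.
Then 11 years at 4.9%: 28,621.1856 × 1.7124113583 ≈ 49,011.2433.

€49,011.24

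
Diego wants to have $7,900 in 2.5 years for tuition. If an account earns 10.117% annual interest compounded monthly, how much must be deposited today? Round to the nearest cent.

$6,141.06

Periodic rate = 10.117%/12 = 0.00843083; 30 periods.
P = 7,900/(1 + 0.10117/12)^30 ≈ 7,900/1.286422064 ≈ 6,141.0638.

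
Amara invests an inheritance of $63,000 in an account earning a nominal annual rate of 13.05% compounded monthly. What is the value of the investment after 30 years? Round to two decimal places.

$3,093,319.31

Periodic rate = 13.05%/12 = 0.010875; periods = 12·30 = 360.
A = 63,000·(1 + 0.010875)^360 ≈ 63,000·49.10030645297 ≈ 3,093,319.3065.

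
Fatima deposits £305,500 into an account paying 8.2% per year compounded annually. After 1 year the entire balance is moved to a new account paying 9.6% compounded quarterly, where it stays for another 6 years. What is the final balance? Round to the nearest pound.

£584,033

Phase 1: 305,500·(1 + 0.082)^1 ≈ 330,551.0000.
Phase 2: 330,551.0000·(1 + 0.024)^24 ≈ 584,033.0641.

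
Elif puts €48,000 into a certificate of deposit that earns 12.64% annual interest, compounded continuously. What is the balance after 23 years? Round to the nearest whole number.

A = P·e^(rt) = 48,000·e^(0.1264·23) = 48,000·e^2.9072.
e^2.9072 ≈ 18.3054714226, so A ≈ 878,662.6283.

€878,663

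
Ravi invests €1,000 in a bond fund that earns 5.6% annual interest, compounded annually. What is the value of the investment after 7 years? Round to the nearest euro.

Growth factor = (1 + 0.056)^7 ≈ 1.46435855.
A ≈ 1,000 × 1.46435855 ≈ 1,464.3586.

€1,464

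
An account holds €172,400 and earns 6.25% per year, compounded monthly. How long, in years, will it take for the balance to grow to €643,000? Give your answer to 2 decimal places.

21.12 years

We need (1 + 0.00520833)^(12t) = 3.7297, so 12t = ln 3.7297 / ln 1.005208 ≈ 253.3924.
t ≈ 253.3924/12 = 21.1160 years.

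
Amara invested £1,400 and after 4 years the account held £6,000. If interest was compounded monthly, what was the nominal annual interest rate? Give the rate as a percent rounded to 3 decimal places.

36.939%

(1 + r/12)^48 = 6,000/1,400 = 4.28571.
1 + r/12 = 4.28571^(1/48) ≈ 1.030783, so r/12 ≈ 0.0307828.
r ≈ 12·0.0307828 = 36.93932%.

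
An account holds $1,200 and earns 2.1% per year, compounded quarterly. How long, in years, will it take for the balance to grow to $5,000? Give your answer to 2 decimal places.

We need (1 + 0.00525)^(4t) = 4.1667, so 4t = ln 4.1667 / ln 1.00525 ≈ 272.5446.
t ≈ 272.5446/4 = 68.1362 years.

68.14 years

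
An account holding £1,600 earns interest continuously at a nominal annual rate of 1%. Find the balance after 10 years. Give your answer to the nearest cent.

A = P·e^(rt) = 1,600·e^(0.01·10) = 1,600·e^0.1.
e^0.1 ≈ 1.105170918, so A ≈ 1,768.2735.

£1,768.27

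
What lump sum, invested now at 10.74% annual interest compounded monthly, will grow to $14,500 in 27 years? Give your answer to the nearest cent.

$808.36

Growth factor = (1 + 0.00895)^324 ≈ 17.9376222.
P = 14,500/17.9376222 ≈ 808.3569.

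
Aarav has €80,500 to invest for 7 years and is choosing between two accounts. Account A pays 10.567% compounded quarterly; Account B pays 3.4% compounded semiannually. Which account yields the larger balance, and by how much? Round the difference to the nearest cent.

Account A, by €65,131.75

A: (1 + 0.0264175)^28 ≈ 2.07526395661, so 80,500 × 2.07526395661 ≈ 167,058.7485.
B: (1 + 0.017)^14 ≈ 1.26617385299, so 80,500 × 1.26617385299 ≈ 101,926.9952.
Difference ≈ 65,131.7533 in favor of A.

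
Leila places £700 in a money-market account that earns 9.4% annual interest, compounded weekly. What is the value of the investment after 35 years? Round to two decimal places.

Periodic rate = 9.4%/52 = 0.00180769; periods = 52·35 = 1820.
A = 700·(1 + 0.094/52)^1820 ≈ 700·26.763256614 ≈ 18,734.2796.

£18,734.28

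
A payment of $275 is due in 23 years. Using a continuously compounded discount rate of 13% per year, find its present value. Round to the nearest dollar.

P = A·e^(−rt) = 275·e^(−2.99).
e^(−2.99) ≈ 0.0502874367, so P ≈ 13.8290.

$14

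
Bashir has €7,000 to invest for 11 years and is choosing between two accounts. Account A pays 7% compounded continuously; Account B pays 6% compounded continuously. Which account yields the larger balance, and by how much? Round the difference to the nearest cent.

Account A growth factor: e^(0.07·11) = e^0.77 ≈ 2.1597662538; balance ≈ 15,118.3638.
Account B growth factor: e^(0.06·11) = e^0.66 ≈ 1.9347923344; balance ≈ 13,543.5463.
Account A is larger by 1,574.8174.

Account A, by €1,574.82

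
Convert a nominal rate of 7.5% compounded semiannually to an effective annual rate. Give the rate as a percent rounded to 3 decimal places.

One year is 2 periods at 0.0375 each: (1 + 0.0375)^2 ≈ 1.076406.
EAR = 1.076406 − 1 ≈ 7.64063%.

7.641%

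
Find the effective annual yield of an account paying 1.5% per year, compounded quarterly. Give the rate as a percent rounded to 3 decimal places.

1.508%

One year is 4 periods at 0.00375 each: (1 + 0.00375)^4 ≈ 1.015085.
EAR = 1.015085 − 1 ≈ 1.50846%.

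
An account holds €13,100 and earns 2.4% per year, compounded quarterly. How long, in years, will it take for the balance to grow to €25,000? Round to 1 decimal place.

27.0 years

We need (1 + 0.006)^(4t) = 1.9084, so 4t = ln 1.9084 / ln 1.006 ≈ 108.0334.
t ≈ 108.0334/4 = 27.0084 years.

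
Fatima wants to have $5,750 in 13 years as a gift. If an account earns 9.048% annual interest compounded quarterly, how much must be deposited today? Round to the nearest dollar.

Periodic rate = 9.048%/4 = 0.02262; 52 periods.
P = 5,750/(1 + 0.02262)^52 ≈ 5,750/3.199946196 ≈ 1,796.9052.

$1,797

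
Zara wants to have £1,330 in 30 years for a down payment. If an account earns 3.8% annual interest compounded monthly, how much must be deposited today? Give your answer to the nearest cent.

Periodic rate = 3.8%/12 = 0.00316667; 360 periods.
P = 1,330/(1 + 0.038/12)^360 ≈ 1,330/3.121141504 ≈ 426.1261.

£426.13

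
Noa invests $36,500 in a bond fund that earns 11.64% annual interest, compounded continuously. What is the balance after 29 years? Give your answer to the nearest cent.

$1,067,326.56

A = P·e^(rt) = 36,500·e^(0.1164·29) = 36,500·e^3.3756.
e^3.3756 ≈ 29.24182361293, so A ≈ 1,067,326.5619.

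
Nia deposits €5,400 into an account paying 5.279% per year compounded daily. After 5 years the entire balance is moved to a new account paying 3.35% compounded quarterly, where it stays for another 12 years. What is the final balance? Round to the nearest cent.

After 5 years at 5.279%: 5,400 × 1.3020382409 ≈ 7,031.0065.
Then 12 years at 3.35%: 7,031.0065 × 1.4923110598 ≈ 10,492.4488.

€10,492.45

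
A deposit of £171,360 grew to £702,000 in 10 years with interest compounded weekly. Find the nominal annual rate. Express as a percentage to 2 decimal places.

14.12%

The 520-period growth factor is 702,000/171,360 = 4.09664.
r/52 = 4.09664^(1/520) − 1 ≈ 0.00271554, so r ≈ 52·0.00271554 = 14.12081%.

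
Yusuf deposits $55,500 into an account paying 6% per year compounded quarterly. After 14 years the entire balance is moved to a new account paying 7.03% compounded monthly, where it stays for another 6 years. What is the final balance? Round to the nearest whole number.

$194,555

After 14 years at 6%: 55,500 × 2.30196314378 ≈ 127,758.9545.
Then 6 years at 7.03%: 127,758.9545 × 1.5228282273 ≈ 194,554.9422.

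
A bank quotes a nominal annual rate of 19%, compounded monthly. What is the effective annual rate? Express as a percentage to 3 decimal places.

20.745%

One year is 12 periods at 0.0158333 each: (1 + 0.0158333)^12 ≈ 1.207451.
EAR = 1.207451 − 1 ≈ 20.74510%.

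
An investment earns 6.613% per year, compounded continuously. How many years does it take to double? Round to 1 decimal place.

e^(0.06613t) = 2, so 0.06613t = ln 2 ≈ 0.69315.
t ≈ 0.69315/0.06613 ≈ 10.4816.

10.5 years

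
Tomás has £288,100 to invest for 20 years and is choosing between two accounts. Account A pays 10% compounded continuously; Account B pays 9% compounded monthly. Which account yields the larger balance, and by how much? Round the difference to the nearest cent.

Account A, by £397,550.51

A: e^(0.1·20) = e^2 ≈ 7.389056098931, so 288,100 × 7.389056098931 ≈ 2,128,787.0621.
B: (1 + 0.0075)^240 ≈ 6.009151524473, so 288,100 × 6.009151524473 ≈ 1,731,236.5542.
Difference ≈ 397,550.5079 in favor of A.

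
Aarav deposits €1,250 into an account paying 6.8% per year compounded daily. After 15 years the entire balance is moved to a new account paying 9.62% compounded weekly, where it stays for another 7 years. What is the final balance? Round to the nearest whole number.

€6,793

After 15 years at 6.8%: 1,250 × 2.772931318 ≈ 3,466.1641.
Then 7 years at 9.62%: 3,466.1641 × 1.959673489 ≈ 6,792.5500.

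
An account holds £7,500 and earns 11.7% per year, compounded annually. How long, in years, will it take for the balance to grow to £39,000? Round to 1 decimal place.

14.9 years

(1 + 0.117)^t = 39,000/7,500 = 5.2.
t·ln(1 + 0.117) = ln(5.2); t = 1.6487/0.110647 ≈ 14.9002.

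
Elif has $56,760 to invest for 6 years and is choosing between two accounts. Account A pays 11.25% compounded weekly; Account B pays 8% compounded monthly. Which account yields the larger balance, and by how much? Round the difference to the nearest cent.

Account A growth factor: (1 + 0.1125/52)^312 ≈ 1.96260148836; balance ≈ 111,397.2605.
Account B growth factor: (1 + 0.08/12)^72 ≈ 1.6135021673; balance ≈ 91,582.3830.
Account A is larger by 19,814.8775.

Account A, by $19,814.88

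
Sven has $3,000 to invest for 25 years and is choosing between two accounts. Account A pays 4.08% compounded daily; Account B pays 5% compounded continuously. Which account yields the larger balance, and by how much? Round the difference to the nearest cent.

Account A growth factor: (1 + 0.0408/365)^9125 ≈ 2.773036685; balance ≈ 8,319.1101.
Account B growth factor: e^(0.05·25) = e^1.25 ≈ 3.4903429575; balance ≈ 10,471.0289.
Account B is larger by 2,151.9188.

Account B, by $2,151.92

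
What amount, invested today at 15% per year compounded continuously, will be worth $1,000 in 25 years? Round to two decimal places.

P = A·e^(−rt) = 1,000·e^(−3.75).
e^(−3.75) ≈ 0.0235177459, so P ≈ 23.5177.

$23.52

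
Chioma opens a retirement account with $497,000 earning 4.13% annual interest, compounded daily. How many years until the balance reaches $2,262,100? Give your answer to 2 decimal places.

We need (1 + 0.000113151)^(365t) = 4.5515, so 365t = ln 4.5515 / ln 1.000113 ≈ 13394.0380.
t ≈ 13394.0380/365 = 36.6960 years.

36.70 years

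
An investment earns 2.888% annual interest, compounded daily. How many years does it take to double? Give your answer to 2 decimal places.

24.00 years

(1 + 0.0000791233)^(365t) = 2.
365t = ln 2 / ln(1 + 0.0000791233) ≈ 0.69315/7.91202e-05 ≈ 8760.6901.
t ≈ 24.0019.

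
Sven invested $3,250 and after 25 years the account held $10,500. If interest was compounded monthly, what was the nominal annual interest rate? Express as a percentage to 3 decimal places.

(1 + r/12)^300 = 10,500/3,250 = 3.23077.
1 + r/12 = 3.23077^(1/300) ≈ 1.003917, so r/12 ≈ 0.00391672.
r ≈ 12·0.00391672 = 4.70006%.

4.700%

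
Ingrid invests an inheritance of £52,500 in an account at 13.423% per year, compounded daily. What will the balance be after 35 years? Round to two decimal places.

£5,756,008.35

Growth factor = (1 + 0.13423/365)^12775 ≈ 109.6382543599.
A ≈ 52,500 × 109.6382543599 ≈ 5,756,008.3539.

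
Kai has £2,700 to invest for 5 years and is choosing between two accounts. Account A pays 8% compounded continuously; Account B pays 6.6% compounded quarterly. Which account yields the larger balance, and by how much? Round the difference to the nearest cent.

Account A, by £282.41

A: e^(0.08·5) = e^0.4 ≈ 1.491824698, so 2,700 × 1.491824698 ≈ 4,027.9267.
B: (1 + 0.0165)^20 ≈ 1.387227404, so 2,700 × 1.387227404 ≈ 3,745.5140.
Difference ≈ 282.4127 in favor of A.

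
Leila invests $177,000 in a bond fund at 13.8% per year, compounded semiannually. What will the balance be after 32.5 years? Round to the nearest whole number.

Periodic rate = 13.8%/2 = 0.069; periods = 2·32.5 = 65.
A = 177,000·(1 + 0.069)^65 ≈ 177,000·76.480521140005 ≈ 13,537,052.2418.

$13,537,052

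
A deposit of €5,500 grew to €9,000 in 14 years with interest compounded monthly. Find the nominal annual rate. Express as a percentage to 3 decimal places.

The 168-period growth factor is 9,000/5,500 = 1.63636.
r/12 = 1.63636^(1/168) − 1 ≈ 0.00293571, so r ≈ 12·0.00293571 = 3.52285%.

3.523%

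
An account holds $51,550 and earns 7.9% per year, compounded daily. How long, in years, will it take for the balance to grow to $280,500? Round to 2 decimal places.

21.45 years

(1 + 0.000216438)^(365t) = 280,500/51,550 = 5.4413.
365t·ln(1 + 0.000216438) = ln(5.4413); 365t = 1.694/0.000216415 ≈ 7827.6552.
t ≈ 21.4456 years.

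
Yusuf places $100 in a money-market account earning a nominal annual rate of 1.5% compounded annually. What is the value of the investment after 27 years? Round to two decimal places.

$149.48

Annual rate = 1.5% = 0.015; years = 27.
A = 100·(1 + 0.015)^27 ≈ 100·1.49480018 ≈ 149.4800.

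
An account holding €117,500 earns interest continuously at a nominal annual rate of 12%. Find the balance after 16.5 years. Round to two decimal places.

A = P·e^(rt) = 117,500·e^(0.12·16.5) = 117,500·e^1.98.
e^1.98 ≈ 7.24274298516, so A ≈ 851,022.3008.

€851,022.30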